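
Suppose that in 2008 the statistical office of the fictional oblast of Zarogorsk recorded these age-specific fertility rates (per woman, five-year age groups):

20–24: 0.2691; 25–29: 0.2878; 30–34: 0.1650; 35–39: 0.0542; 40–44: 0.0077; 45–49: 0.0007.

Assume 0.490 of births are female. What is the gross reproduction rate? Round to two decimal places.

Proportion female at birth = 0.490.
Sum of ASFRs = 0.2691 + 0.2878 + 0.1650 + 0.0542 + 0.0077 + 0.0007 = 0.7845
TFR = 5 × 0.7845 = 3.9225
GRR = 0.490 × 3.9225 = 1.92203

1.92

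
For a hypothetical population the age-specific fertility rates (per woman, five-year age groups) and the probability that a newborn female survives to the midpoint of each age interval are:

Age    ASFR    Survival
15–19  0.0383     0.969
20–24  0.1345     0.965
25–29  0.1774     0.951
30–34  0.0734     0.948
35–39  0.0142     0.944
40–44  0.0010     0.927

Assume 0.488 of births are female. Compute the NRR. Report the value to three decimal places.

Proportion female at birth = 0.488.
Per-age-group product (5 × ASFR × survival probability):
  15–19: 5 × 0.0383 × 0.969 = 0.18556
  20–24: 5 × 0.1345 × 0.965 = 0.64896
  25–29: 5 × 0.1774 × 0.951 = 0.84354
  30–34: 5 × 0.0734 × 0.948 = 0.34792
  35–39: 5 × 0.0142 × 0.944 = 0.06702
  40–44: 5 × 0.0010 × 0.927 = 0.00464
Sum = 2.09764
NRR = 0.488 × 2.09764 = 1.02365
With NRR above 1 the population is above replacement fertility.

1.024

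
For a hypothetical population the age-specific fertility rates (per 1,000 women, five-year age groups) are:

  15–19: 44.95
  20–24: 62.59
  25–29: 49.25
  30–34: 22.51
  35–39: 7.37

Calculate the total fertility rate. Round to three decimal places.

0.933

Sum of ASFRs = 44.95 + 62.59 + 49.25 + 22.51 + 7.37 = 186.67
TFR = 5 × 186.67 / 1000 = 0.93335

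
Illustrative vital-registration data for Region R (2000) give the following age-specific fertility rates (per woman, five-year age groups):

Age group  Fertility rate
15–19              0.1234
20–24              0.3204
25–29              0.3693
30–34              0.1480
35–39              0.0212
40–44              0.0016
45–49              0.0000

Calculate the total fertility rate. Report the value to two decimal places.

Sum of ASFRs = 0.1234 + 0.3204 + 0.3693 + 0.1480 + 0.0212 + 0.0016 + 0.0000 = 0.9839
TFR = 5 × 0.9839 = 4.9195

4.92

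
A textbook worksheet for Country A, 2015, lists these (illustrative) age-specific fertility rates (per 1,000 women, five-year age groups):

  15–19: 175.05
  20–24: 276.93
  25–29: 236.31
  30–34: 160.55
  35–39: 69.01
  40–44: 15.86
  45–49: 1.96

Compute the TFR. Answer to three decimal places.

4.678

Sum of ASFRs = 175.05 + 276.93 + 236.31 + 160.55 + 69.01 + 15.86 + 1.96 = 935.67
TFR = 5 × 935.67 / 1000 = 4.67835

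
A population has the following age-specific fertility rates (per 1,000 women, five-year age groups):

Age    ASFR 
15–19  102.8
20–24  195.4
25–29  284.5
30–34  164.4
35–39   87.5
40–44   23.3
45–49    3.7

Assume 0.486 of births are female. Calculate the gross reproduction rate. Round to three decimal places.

2.094

Proportion female at birth = 0.486.
Sum of ASFRs = 102.8 + 195.4 + 284.5 + 164.4 + 87.5 + 23.3 + 3.7 = 861.6
TFR = 5 × 861.6 / 1000 = 4.308
GRR = 0.486 × 4.308 = 2.09369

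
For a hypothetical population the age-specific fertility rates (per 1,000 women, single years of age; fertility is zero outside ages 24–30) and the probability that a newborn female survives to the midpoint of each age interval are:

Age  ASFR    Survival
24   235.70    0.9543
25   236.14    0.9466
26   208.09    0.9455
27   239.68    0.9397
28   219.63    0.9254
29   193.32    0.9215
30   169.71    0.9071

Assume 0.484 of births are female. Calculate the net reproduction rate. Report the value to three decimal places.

0.680

Proportion female at birth = 0.484.
Weighting each age-specific rate by interval width and survival:
  24: 1 × 235.70/1000 × 0.9543 = 0.22493
  25: 1 × 236.14/1000 × 0.9466 = 0.22353
  26: 1 × 208.09/1000 × 0.9455 = 0.19675
  27: 1 × 239.68/1000 × 0.9397 = 0.22523
  28: 1 × 219.63/1000 × 0.9254 = 0.20325
  29: 1 × 193.32/1000 × 0.9215 = 0.17814
  30: 1 × 169.71/1000 × 0.9071 = 0.15394
Sum = 1.40577
NRR = 0.484 × 1.40577 = 0.68039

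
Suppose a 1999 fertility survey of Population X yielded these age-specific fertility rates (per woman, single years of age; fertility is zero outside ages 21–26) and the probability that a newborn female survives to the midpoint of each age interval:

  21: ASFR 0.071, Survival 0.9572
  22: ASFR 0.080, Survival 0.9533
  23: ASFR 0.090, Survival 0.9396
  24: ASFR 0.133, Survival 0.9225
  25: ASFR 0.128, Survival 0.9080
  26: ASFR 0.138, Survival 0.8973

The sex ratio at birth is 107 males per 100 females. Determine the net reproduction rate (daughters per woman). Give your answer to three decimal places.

Proportion female at birth = 100 / (100 + 107) = 0.48309.
Survival-weighted fertility by age (1·fₓ·Sₓ):
  21: 1 × 0.071 × 0.9572 = 0.06796
  22: 1 × 0.080 × 0.9533 = 0.07626
  23: 1 × 0.090 × 0.9396 = 0.08456
  24: 1 × 0.133 × 0.9225 = 0.12269
  25: 1 × 0.128 × 0.9080 = 0.11622
  26: 1 × 0.138 × 0.8973 = 0.12383
Sum = 0.59152
NRR = 0.48309 × 0.59152 = 0.28576
With NRR below 1 the population is below replacement fertility.

0.286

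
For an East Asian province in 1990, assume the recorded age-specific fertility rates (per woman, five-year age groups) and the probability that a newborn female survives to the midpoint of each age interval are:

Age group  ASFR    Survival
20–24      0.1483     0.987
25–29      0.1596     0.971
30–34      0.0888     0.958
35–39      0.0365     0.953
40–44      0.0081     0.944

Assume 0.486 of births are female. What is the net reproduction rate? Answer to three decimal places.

Proportion female at birth = 0.486.
Per-age-group product (5 × ASFR × survival probability):
  20–24: 5 × 0.1483 × 0.987 = 0.73186
  25–29: 5 × 0.1596 × 0.971 = 0.77486
  30–34: 5 × 0.0888 × 0.958 = 0.42535
  35–39: 5 × 0.0365 × 0.953 = 0.17392
  40–44: 5 × 0.0081 × 0.944 = 0.03823
Sum = 2.14422
NRR = 0.486 × 2.14422 = 1.04209

1.042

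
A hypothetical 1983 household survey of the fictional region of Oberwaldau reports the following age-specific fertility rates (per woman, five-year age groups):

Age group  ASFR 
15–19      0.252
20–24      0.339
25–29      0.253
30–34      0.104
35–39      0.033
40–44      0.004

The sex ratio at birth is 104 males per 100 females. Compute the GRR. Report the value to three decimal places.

Proportion female at birth = 100 / (100 + 104) = 0.49020.
Sum of ASFRs = 0.252 + 0.339 + 0.253 + 0.104 + 0.033 + 0.004 = 0.985
TFR = 5 × 0.985 = 4.925
GRR = 0.49020 × 4.925 = 2.41424

2.414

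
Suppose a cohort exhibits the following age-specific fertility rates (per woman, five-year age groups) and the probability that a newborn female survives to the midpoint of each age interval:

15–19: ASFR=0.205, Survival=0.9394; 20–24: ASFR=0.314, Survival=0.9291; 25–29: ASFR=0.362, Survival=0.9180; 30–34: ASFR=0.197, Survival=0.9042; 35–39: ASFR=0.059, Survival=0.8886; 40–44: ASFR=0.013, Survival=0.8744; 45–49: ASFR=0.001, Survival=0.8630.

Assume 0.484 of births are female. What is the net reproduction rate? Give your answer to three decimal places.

Proportion female at birth = 0.484.
Survival-weighted fertility by age (5·fₓ·Sₓ):
  15–19: 5 × 0.205 × 0.9394 = 0.96289
  20–24: 5 × 0.314 × 0.9291 = 1.45869
  25–29: 5 × 0.362 × 0.9180 = 1.66158
  30–34: 5 × 0.197 × 0.9042 = 0.89064
  35–39: 5 × 0.059 × 0.8886 = 0.26214
  40–44: 5 × 0.013 × 0.8744 = 0.05684
  45–49: 5 × 0.001 × 0.8630 = 0.00432
Sum = 5.29710
NRR = 0.484 × 5.29710 = 2.56380
With NRR above 1 the population is above replacement fertility.

2.564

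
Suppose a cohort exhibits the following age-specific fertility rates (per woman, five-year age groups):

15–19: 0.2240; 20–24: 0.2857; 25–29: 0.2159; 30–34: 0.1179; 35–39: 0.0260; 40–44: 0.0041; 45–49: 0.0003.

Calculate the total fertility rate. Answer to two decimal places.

4.37

Sum of ASFRs = 0.2240 + 0.2857 + 0.2159 + 0.1179 + 0.0260 + 0.0041 + 0.0003 = 0.8739
TFR = 5 × 0.8739 = 4.3695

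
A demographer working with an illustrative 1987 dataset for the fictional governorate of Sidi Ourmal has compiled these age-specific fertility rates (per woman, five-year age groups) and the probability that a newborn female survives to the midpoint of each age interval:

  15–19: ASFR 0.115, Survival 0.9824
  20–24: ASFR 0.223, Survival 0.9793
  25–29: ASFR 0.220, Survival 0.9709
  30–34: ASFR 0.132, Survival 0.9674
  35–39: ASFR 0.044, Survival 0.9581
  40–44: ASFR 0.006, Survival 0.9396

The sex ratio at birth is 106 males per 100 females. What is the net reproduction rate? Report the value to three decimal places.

1.749

Proportion female at birth = 100 / (100 + 106) = 0.48544.
Per-age-group product (5 × ASFR × survival probability):
  15–19: 5 × 0.115 × 0.9824 = 0.56488
  20–24: 5 × 0.223 × 0.9793 = 1.09192
  25–29: 5 × 0.220 × 0.9709 = 1.06799
  30–34: 5 × 0.132 × 0.9674 = 0.63848
  35–39: 5 × 0.044 × 0.9581 = 0.21078
  40–44: 5 × 0.006 × 0.9396 = 0.02819
Sum = 3.60224
NRR = 0.48544 × 3.60224 = 1.74867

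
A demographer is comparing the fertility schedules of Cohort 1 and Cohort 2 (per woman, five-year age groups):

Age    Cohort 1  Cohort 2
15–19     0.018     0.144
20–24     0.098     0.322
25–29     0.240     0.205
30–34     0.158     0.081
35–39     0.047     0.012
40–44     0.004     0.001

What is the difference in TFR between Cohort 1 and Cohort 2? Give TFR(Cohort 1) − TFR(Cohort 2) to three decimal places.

Cohort 1:
  Sum of ASFRs = 0.018 + 0.098 + 0.240 + 0.158 + 0.047 + 0.004 = 0.565
  TFR = 5 × 0.565 = 2.825
Cohort 2:
  Sum of ASFRs = 0.144 + 0.322 + 0.205 + 0.081 + 0.012 + 0.001 = 0.765
  TFR = 5 × 0.765 = 3.825
Difference = 2.825 − 3.825 = -1

-1.000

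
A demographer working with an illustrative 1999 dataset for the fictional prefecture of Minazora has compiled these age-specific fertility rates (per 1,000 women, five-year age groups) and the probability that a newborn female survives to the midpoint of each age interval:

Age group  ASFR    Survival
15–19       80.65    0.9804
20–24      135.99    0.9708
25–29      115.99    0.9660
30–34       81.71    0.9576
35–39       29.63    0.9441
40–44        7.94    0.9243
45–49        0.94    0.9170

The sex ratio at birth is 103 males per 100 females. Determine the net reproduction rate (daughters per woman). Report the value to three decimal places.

1.078

Proportion female at birth = 100 / (100 + 103) = 0.49261.
Each age group contributes 5 × ASFR × survival:
  15–19: 5 × 80.65/1000 × 0.9804 = 0.39535
  20–24: 5 × 135.99/1000 × 0.9708 = 0.66010
  25–29: 5 × 115.99/1000 × 0.9660 = 0.56023
  30–34: 5 × 81.71/1000 × 0.9576 = 0.39123
  35–39: 5 × 29.63/1000 × 0.9441 = 0.13987
  40–44: 5 × 7.94/1000 × 0.9243 = 0.03669
  45–49: 5 × 0.94/1000 × 0.9170 = 0.00431
Sum = 2.18778
NRR = 0.49261 × 2.18778 = 1.07772
With NRR above 1 the population is above replacement fertility.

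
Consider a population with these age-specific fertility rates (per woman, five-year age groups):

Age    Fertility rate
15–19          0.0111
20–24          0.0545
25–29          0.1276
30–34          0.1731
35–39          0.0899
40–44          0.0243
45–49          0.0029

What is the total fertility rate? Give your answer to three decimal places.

Sum of ASFRs = 0.0111 + 0.0545 + 0.1276 + 0.1731 + 0.0899 + 0.0243 + 0.0029 = 0.4834
TFR = 5 × 0.4834 = 2.417

2.417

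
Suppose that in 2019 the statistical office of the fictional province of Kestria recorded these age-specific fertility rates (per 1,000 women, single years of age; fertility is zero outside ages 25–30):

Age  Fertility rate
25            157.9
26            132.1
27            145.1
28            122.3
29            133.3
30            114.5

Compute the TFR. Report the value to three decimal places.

Sum of ASFRs = 157.9 + 132.1 + 145.1 + 122.3 + 133.3 + 114.5 = 805.2
TFR = 805.2 / 1000 = 0.8052

0.805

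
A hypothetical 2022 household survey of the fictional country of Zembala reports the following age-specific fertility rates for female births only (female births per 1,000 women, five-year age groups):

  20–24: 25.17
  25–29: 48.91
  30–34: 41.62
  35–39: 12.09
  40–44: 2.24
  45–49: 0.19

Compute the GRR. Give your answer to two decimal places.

Sum of female ASFRs = 25.17 + 48.91 + 41.62 + 12.09 + 2.24 + 0.19 = 130.22
GRR = 5 × 130.22 / 1000 = 0.6511

0.65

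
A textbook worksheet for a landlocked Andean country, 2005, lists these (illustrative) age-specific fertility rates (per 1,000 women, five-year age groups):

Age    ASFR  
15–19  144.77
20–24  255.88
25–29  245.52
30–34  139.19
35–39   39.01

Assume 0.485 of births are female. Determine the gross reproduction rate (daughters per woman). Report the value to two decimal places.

2.00

Proportion female at birth = 0.485.
Sum of ASFRs = 144.77 + 255.88 + 245.52 + 139.19 + 39.01 = 824.37
TFR = 5 × 824.37 / 1000 = 4.12185
GRR = 0.485 × 4.12185 = 1.99910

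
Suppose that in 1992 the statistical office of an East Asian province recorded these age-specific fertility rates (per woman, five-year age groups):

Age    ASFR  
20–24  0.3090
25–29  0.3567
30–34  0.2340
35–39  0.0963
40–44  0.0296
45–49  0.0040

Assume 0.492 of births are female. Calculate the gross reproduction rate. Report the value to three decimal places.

Proportion female at birth = 0.492.
Sum of ASFRs = 0.3090 + 0.3567 + 0.2340 + 0.0963 + 0.0296 + 0.0040 = 1.0296
TFR = 5 × 1.0296 = 5.148
GRR = 0.492 × 5.148 = 2.53282

2.533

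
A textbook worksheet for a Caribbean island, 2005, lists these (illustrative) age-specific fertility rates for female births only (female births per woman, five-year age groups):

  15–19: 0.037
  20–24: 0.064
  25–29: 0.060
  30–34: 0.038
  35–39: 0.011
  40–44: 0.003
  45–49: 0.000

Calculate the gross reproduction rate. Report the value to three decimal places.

Sum of female ASFRs = 0.037 + 0.064 + 0.060 + 0.038 + 0.011 + 0.003 + 0.000 = 0.213
GRR = 5 × 0.213 = 1.065

1.065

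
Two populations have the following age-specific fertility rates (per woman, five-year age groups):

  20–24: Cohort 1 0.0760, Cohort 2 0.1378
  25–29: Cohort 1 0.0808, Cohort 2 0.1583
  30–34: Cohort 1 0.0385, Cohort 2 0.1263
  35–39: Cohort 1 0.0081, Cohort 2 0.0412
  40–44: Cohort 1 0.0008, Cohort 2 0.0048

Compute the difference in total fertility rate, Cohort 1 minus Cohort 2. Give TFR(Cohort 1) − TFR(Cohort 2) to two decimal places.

Cohort 1:
  Sum of ASFRs = 0.0760 + 0.0808 + 0.0385 + 0.0081 + 0.0008 = 0.2042
  TFR = 5 × 0.2042 = 1.021
Cohort 2:
  Sum of ASFRs = 0.1378 + 0.1583 + 0.1263 + 0.0412 + 0.0048 = 0.4684
  TFR = 5 × 0.4684 = 2.342
Difference = 1.021 − 2.342 = -1.321

-1.32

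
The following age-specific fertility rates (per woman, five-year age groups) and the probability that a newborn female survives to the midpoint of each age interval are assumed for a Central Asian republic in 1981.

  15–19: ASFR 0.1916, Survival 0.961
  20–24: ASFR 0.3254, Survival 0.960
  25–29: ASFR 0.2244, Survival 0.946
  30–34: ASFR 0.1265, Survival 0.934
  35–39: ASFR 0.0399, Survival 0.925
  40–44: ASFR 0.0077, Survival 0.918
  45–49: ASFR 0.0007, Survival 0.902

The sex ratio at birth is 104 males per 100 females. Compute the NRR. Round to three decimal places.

Proportion female at birth = 100 / (100 + 104) = 0.49020.
Per-age-group product (5 × ASFR × survival probability):
  15–19: 5 × 0.1916 × 0.961 = 0.92064
  20–24: 5 × 0.3254 × 0.960 = 1.56192
  25–29: 5 × 0.2244 × 0.946 = 1.06141
  30–34: 5 × 0.1265 × 0.934 = 0.59076
  35–39: 5 × 0.0399 × 0.925 = 0.18454
  40–44: 5 × 0.0077 × 0.918 = 0.03534
  45–49: 5 × 0.0007 × 0.902 = 0.00316
Sum = 4.35777
NRR = 0.49020 × 4.35777 = 2.13618

2.136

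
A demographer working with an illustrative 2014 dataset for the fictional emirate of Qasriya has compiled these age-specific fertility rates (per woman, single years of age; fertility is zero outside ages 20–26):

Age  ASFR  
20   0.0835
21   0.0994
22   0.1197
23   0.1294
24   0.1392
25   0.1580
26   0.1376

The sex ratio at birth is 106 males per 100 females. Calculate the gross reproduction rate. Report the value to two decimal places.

0.42

Proportion female at birth = 100 / (100 + 106) = 0.48544.
Sum of ASFRs = 0.0835 + 0.0994 + 0.1197 + 0.1294 + 0.1392 + 0.1580 + 0.1376 = 0.8668
TFR = 0.8668
GRR = 0.48544 × 0.8668 = 0.42078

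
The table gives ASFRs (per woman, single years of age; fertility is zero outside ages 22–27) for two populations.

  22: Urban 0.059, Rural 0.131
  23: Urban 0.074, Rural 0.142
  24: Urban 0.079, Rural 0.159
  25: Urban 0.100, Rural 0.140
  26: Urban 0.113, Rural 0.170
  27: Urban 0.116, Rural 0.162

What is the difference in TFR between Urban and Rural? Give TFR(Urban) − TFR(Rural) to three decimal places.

-0.363

Urban:
  Sum of ASFRs = 0.059 + 0.074 + 0.079 + 0.100 + 0.113 + 0.116 = 0.541
  TFR = 0.541
Rural:
  Sum of ASFRs = 0.131 + 0.142 + 0.159 + 0.140 + 0.170 + 0.162 = 0.904
  TFR = 0.904
Difference = 0.541 − 0.904 = -0.363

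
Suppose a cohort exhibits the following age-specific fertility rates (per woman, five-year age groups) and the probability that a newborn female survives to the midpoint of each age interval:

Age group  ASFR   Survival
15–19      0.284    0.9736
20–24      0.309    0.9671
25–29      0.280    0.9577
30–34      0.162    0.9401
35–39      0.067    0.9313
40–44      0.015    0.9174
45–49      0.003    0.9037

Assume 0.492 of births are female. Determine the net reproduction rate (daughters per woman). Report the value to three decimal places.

Proportion female at birth = 0.492.
Per-age-group product (5 × ASFR × survival probability):
  15–19: 5 × 0.284 × 0.9736 = 1.38251
  20–24: 5 × 0.309 × 0.9671 = 1.49417
  25–29: 5 × 0.280 × 0.9577 = 1.34078
  30–34: 5 × 0.162 × 0.9401 = 0.76148
  35–39: 5 × 0.067 × 0.9313 = 0.31199
  40–44: 5 × 0.015 × 0.9174 = 0.06881
  45–49: 5 × 0.003 × 0.9037 = 0.01356
Sum = 5.37330
NRR = 0.492 × 5.37330 = 2.64366
With NRR above 1 the population is above replacement fertility.

2.644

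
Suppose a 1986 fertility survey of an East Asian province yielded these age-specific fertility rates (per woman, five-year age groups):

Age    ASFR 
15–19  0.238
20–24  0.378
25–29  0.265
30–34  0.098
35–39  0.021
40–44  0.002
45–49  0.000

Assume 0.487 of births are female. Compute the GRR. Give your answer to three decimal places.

Proportion female at birth = 0.487.
Sum of ASFRs = 0.238 + 0.378 + 0.265 + 0.098 + 0.021 + 0.002 + 0.000 = 1.002
TFR = 5 × 1.002 = 5.01
GRR = 0.487 × 5.01 = 2.43987

2.440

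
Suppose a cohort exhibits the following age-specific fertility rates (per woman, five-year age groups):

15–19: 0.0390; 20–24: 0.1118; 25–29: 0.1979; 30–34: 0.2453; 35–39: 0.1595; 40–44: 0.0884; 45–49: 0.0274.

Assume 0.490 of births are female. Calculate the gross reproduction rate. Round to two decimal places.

2.13

Proportion female at birth = 0.490.
Sum of ASFRs = 0.0390 + 0.1118 + 0.1979 + 0.2453 + 0.1595 + 0.0884 + 0.0274 = 0.8693
TFR = 5 × 0.8693 = 4.3465
GRR = 0.490 × 4.3465 = 2.12979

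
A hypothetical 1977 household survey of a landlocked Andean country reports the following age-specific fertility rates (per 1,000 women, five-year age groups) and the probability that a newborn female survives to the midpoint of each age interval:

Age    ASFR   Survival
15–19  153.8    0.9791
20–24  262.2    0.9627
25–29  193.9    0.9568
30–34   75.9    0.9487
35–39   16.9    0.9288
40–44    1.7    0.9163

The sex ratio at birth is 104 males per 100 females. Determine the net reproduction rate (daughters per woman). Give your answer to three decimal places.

1.661

Proportion female at birth = 100 / (100 + 104) = 0.49020.
Weighting each age-specific rate by interval width and survival:
  15–19: 5 × 153.8/1000 × 0.9791 = 0.75293
  20–24: 5 × 262.2/1000 × 0.9627 = 1.26210
  25–29: 5 × 193.9/1000 × 0.9568 = 0.92762
  30–34: 5 × 75.9/1000 × 0.9487 = 0.36003
  35–39: 5 × 16.9/1000 × 0.9288 = 0.07848
  40–44: 5 × 1.7/1000 × 0.9163 = 0.00779
Sum = 3.38895
NRR = 0.49020 × 3.38895 = 1.66126
With NRR above 1 the population is above replacement fertility.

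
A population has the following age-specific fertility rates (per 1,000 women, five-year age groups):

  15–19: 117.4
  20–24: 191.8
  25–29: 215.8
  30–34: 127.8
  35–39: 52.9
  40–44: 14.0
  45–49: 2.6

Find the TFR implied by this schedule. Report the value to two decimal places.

3.61

Sum of ASFRs = 117.4 + 191.8 + 215.8 + 127.8 + 52.9 + 14.0 + 2.6 = 722.3
TFR = 5 × 722.3 / 1000 = 3.6115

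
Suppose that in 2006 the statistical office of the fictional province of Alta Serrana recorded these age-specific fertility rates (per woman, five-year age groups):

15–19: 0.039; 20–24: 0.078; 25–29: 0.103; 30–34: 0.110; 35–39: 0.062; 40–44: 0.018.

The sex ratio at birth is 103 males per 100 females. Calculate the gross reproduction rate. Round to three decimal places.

1.010

Proportion female at birth = 100 / (100 + 103) = 0.49261.
Sum of ASFRs = 0.039 + 0.078 + 0.103 + 0.110 + 0.062 + 0.018 = 0.410
TFR = 5 × 0.410 = 2.05
GRR = 0.49261 × 2.05 = 1.00985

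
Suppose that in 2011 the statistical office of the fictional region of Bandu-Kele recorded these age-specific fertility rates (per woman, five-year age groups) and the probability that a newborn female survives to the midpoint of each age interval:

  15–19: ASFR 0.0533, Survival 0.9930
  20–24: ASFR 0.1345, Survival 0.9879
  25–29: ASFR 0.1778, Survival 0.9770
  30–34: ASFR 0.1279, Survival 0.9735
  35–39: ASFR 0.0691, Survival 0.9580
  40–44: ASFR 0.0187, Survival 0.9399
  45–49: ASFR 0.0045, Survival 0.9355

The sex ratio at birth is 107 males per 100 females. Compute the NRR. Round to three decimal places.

1.382

Proportion female at birth = 100 / (100 + 107) = 0.48309.
Per-age-group product (5 × ASFR × survival probability):
  15–19: 5 × 0.0533 × 0.9930 = 0.26463
  20–24: 5 × 0.1345 × 0.9879 = 0.66436
  25–29: 5 × 0.1778 × 0.9770 = 0.86855
  30–34: 5 × 0.1279 × 0.9735 = 0.62255
  35–39: 5 × 0.0691 × 0.9580 = 0.33099
  40–44: 5 × 0.0187 × 0.9399 = 0.08788
  45–49: 5 × 0.0045 × 0.9355 = 0.02105
Sum = 2.86001
NRR = 0.48309 × 2.86001 = 1.38164
An NRR exceeding 1 indicates intrinsic growth under these rates.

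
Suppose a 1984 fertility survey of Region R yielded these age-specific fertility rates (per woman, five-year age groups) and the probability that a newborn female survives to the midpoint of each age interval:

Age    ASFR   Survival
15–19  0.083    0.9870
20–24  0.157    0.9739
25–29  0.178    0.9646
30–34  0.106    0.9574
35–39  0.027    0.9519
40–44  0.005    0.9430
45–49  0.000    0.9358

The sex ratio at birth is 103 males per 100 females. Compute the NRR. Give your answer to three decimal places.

1.326

Proportion female at birth = 100 / (100 + 103) = 0.49261.
Each age group contributes 5 × ASFR × survival:
  15–19: 5 × 0.083 × 0.9870 = 0.40961
  20–24: 5 × 0.157 × 0.9739 = 0.76451
  25–29: 5 × 0.178 × 0.9646 = 0.85849
  30–34: 5 × 0.106 × 0.9574 = 0.50742
  35–39: 5 × 0.027 × 0.9519 = 0.12851
  40–44: 5 × 0.005 × 0.9430 = 0.02358
  45–49: 5 × 0.000 × 0.9358 = 0.00000
Sum = 2.69212
NRR = 0.49261 × 2.69212 = 1.32617
NRR > 1, so each generation more than replaces itself.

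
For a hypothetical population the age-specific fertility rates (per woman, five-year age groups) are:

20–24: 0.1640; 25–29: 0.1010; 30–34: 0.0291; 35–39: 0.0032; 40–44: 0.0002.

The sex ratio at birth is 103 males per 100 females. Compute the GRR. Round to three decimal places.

0.733

Proportion female at birth = 100 / (100 + 103) = 0.49261.
Sum of ASFRs = 0.1640 + 0.1010 + 0.0291 + 0.0032 + 0.0002 = 0.2975
TFR = 5 × 0.2975 = 1.4875
GRR = 0.49261 × 1.4875 = 0.73276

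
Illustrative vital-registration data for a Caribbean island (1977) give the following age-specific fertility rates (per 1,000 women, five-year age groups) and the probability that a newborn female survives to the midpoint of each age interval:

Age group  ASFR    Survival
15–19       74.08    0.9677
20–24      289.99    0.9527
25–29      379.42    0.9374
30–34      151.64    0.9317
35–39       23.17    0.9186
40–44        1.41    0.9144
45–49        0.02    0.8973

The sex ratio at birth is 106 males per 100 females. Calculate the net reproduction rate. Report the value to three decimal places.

2.106

Proportion female at birth = 100 / (100 + 106) = 0.48544.
Survival-weighted fertility by age (5·fₓ·Sₓ):
  15–19: 5 × 74.08/1000 × 0.9677 = 0.35844
  20–24: 5 × 289.99/1000 × 0.9527 = 1.38137
  25–29: 5 × 379.42/1000 × 0.9374 = 1.77834
  30–34: 5 × 151.64/1000 × 0.9317 = 0.70641
  35–39: 5 × 23.17/1000 × 0.9186 = 0.10642
  40–44: 5 × 1.41/1000 × 0.9144 = 0.00645
  45–49: 5 × 0.02/1000 × 0.8973 = 0.00009
Sum = 4.33752
NRR = 0.48544 × 4.33752 = 2.10561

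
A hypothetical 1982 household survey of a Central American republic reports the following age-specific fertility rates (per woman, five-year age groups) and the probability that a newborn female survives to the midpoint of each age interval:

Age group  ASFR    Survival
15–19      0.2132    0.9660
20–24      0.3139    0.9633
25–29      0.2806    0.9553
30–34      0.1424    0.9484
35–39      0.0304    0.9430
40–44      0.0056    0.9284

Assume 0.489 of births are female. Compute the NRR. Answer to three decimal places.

2.311

Proportion female at birth = 0.489.
Survival-weighted fertility by age (5·fₓ·Sₓ):
  15–19: 5 × 0.2132 × 0.9660 = 1.02976
  20–24: 5 × 0.3139 × 0.9633 = 1.51190
  25–29: 5 × 0.2806 × 0.9553 = 1.34029
  30–34: 5 × 0.1424 × 0.9484 = 0.67526
  35–39: 5 × 0.0304 × 0.9430 = 0.14334
  40–44: 5 × 0.0056 × 0.9284 = 0.02600
Sum = 4.72655
NRR = 0.489 × 4.72655 = 2.31128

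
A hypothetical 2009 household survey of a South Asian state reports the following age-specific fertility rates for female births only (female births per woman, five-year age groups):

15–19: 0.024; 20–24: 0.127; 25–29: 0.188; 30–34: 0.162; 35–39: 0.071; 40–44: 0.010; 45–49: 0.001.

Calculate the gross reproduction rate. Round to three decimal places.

2.915

Sum of female ASFRs = 0.024 + 0.127 + 0.188 + 0.162 + 0.071 + 0.010 + 0.001 = 0.583
GRR = 5 × 0.583 = 2.915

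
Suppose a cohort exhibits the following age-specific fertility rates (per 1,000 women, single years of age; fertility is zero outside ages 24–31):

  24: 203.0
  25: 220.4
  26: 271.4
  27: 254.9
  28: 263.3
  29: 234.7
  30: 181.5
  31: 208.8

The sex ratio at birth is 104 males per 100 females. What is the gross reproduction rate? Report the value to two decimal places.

0.90

Proportion female at birth = 100 / (100 + 104) = 0.49020.
Sum of ASFRs = 203.0 + 220.4 + 271.4 + 254.9 + 263.3 + 234.7 + 181.5 + 208.8 = 1838.0
TFR = 1838.0 / 1000 = 1.838
GRR = 0.49020 × 1.838 = 0.90099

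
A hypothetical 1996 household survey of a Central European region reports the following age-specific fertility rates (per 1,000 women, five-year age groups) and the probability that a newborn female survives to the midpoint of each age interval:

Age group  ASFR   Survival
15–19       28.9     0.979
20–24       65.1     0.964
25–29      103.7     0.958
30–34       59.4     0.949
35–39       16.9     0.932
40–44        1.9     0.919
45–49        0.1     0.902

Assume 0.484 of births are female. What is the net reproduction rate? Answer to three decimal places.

0.640

Proportion female at birth = 0.484.
Each age group contributes 5 × ASFR × survival:
  15–19: 5 × 28.9/1000 × 0.979 = 0.14147
  20–24: 5 × 65.1/1000 × 0.964 = 0.31378
  25–29: 5 × 103.7/1000 × 0.958 = 0.49672
  30–34: 5 × 59.4/1000 × 0.949 = 0.28185
  35–39: 5 × 16.9/1000 × 0.932 = 0.07875
  40–44: 5 × 1.9/1000 × 0.919 = 0.00873
  45–49: 5 × 0.1/1000 × 0.902 = 0.00045
Sum = 1.32175
NRR = 0.484 × 1.32175 = 0.63973
NRR < 1, so the cohort does not fully replace itself.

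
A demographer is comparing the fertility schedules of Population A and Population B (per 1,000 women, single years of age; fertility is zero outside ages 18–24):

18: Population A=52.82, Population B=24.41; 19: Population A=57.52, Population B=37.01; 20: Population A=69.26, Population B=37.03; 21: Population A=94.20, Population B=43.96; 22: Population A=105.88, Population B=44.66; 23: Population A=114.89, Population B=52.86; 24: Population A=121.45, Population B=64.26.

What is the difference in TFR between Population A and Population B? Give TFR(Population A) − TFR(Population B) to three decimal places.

Population A:
  Sum of ASFRs = 52.82 + 57.52 + 69.26 + 94.20 + 105.88 + 114.89 + 121.45 = 616.02
  TFR = 616.02 / 1000 = 0.61602
Population B:
  Sum of ASFRs = 24.41 + 37.01 + 37.03 + 43.96 + 44.66 + 52.86 + 64.26 = 304.19
  TFR = 304.19 / 1000 = 0.30419
Difference = 0.61602 − 0.30419 = 0.31183

0.312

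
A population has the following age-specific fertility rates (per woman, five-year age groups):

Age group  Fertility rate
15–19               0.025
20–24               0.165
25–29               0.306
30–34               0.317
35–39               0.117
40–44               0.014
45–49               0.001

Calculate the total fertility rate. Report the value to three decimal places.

Sum of ASFRs = 0.025 + 0.165 + 0.306 + 0.317 + 0.117 + 0.014 + 0.001 = 0.945
TFR = 5 × 0.945 = 4.725

4.725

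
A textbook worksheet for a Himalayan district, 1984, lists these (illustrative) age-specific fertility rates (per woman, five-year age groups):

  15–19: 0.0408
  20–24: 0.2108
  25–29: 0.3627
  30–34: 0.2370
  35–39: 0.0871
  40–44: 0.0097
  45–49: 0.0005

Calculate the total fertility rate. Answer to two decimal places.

Sum of ASFRs = 0.0408 + 0.2108 + 0.3627 + 0.2370 + 0.0871 + 0.0097 + 0.0005 = 0.9486
TFR = 5 × 0.9486 = 4.743

4.74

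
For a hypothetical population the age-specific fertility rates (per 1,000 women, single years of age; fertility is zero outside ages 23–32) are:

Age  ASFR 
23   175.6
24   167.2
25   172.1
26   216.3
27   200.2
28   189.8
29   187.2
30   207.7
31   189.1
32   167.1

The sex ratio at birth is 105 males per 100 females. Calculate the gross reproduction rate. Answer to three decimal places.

Proportion female at birth = 100 / (100 + 105) = 0.48780.
Sum of ASFRs = 175.6 + 167.2 + 172.1 + 216.3 + 200.2 + 189.8 + 187.2 + 207.7 + 189.1 + 167.1 = 1872.3
TFR = 1872.3 / 1000 = 1.8723
GRR = 0.48780 × 1.8723 = 0.91331

0.913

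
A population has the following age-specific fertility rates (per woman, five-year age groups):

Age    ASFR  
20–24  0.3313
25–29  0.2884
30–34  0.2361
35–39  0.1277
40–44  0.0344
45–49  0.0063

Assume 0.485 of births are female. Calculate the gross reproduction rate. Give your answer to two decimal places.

2.48

Proportion female at birth = 0.485.
Sum of ASFRs = 0.3313 + 0.2884 + 0.2361 + 0.1277 + 0.0344 + 0.0063 = 1.0242
TFR = 5 × 1.0242 = 5.121
GRR = 0.485 × 5.121 = 2.48369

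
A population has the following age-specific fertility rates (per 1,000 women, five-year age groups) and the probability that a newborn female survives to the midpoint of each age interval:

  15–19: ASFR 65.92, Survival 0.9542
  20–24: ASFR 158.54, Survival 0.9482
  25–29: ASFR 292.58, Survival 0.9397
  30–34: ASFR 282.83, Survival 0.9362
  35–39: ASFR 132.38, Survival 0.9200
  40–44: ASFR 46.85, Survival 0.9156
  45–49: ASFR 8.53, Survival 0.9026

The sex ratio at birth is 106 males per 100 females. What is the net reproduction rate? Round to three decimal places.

2.246

Proportion female at birth = 100 / (100 + 106) = 0.48544.
Weighting each age-specific rate by interval width and survival:
  15–19: 5 × 65.92/1000 × 0.9542 = 0.31450
  20–24: 5 × 158.54/1000 × 0.9482 = 0.75164
  25–29: 5 × 292.58/1000 × 0.9397 = 1.37469
  30–34: 5 × 282.83/1000 × 0.9362 = 1.32393
  35–39: 5 × 132.38/1000 × 0.9200 = 0.60895
  40–44: 5 × 46.85/1000 × 0.9156 = 0.21448
  45–49: 5 × 8.53/1000 × 0.9026 = 0.03850
Sum = 4.62669
NRR = 0.48544 × 4.62669 = 2.24598
An NRR exceeding 1 indicates intrinsic growth under these rates.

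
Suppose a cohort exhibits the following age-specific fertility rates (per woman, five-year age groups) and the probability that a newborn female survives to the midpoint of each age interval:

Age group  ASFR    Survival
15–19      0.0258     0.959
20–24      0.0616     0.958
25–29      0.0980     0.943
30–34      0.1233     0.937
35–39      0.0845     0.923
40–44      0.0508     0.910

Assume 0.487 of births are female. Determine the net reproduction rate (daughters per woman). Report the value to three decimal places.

1.013

Proportion female at birth = 0.487.
Survival-weighted fertility by age (5·fₓ·Sₓ):
  15–19: 5 × 0.0258 × 0.959 = 0.12371
  20–24: 5 × 0.0616 × 0.958 = 0.29506
  25–29: 5 × 0.0980 × 0.943 = 0.46207
  30–34: 5 × 0.1233 × 0.937 = 0.57766
  35–39: 5 × 0.0845 × 0.923 = 0.38997
  40–44: 5 × 0.0508 × 0.910 = 0.23114
Sum = 2.07961
NRR = 0.487 × 2.07961 = 1.01277
An NRR exceeding 1 indicates intrinsic growth under these rates.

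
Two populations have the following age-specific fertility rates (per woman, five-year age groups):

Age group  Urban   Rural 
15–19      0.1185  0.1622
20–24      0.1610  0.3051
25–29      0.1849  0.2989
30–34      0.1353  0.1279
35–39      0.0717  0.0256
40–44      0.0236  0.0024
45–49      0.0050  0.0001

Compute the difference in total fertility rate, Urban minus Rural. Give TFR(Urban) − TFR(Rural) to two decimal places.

Urban:
  Sum of ASFRs = 0.1185 + 0.1610 + 0.1849 + 0.1353 + 0.0717 + 0.0236 + 0.0050 = 0.7000
  TFR = 5 × 0.7000 = 3.5
Rural:
  Sum of ASFRs = 0.1622 + 0.3051 + 0.2989 + 0.1279 + 0.0256 + 0.0024 + 0.0001 = 0.9222
  TFR = 5 × 0.9222 = 4.611
Difference = 3.5 − 4.611 = -1.111

-1.11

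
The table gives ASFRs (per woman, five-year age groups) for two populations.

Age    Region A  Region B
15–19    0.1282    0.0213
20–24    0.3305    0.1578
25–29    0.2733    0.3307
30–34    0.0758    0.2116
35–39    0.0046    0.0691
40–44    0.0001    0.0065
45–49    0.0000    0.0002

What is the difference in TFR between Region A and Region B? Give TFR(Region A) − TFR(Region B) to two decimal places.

Region A:
  Sum of ASFRs = 0.1282 + 0.3305 + 0.2733 + 0.0758 + 0.0046 + 0.0001 + 0.0000 = 0.8125
  TFR = 5 × 0.8125 = 4.0625
Region B:
  Sum of ASFRs = 0.0213 + 0.1578 + 0.3307 + 0.2116 + 0.0691 + 0.0065 + 0.0002 = 0.7972
  TFR = 5 × 0.7972 = 3.986
Difference = 4.0625 − 3.986 = 0.0765

0.08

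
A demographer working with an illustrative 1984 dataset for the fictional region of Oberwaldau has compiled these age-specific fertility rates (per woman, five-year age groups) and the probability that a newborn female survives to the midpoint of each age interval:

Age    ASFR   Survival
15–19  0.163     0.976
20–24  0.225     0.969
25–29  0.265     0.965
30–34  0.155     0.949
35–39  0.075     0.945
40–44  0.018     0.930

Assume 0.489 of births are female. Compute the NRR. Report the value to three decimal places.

2.121

Proportion female at birth = 0.489.
Weighting each age-specific rate by interval width and survival:
  15–19: 5 × 0.163 × 0.976 = 0.79544
  20–24: 5 × 0.225 × 0.969 = 1.09013
  25–29: 5 × 0.265 × 0.965 = 1.27863
  30–34: 5 × 0.155 × 0.949 = 0.73548
  35–39: 5 × 0.075 × 0.945 = 0.35438
  40–44: 5 × 0.018 × 0.930 = 0.08370
Sum = 4.33776
NRR = 0.489 × 4.33776 = 2.12116
An NRR exceeding 1 indicates intrinsic growth under these rates.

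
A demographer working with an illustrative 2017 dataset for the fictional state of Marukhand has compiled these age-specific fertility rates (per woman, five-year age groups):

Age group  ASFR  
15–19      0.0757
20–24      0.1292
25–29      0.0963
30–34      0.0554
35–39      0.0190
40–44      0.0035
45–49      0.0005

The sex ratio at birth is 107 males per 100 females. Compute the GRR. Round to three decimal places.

Proportion female at birth = 100 / (100 + 107) = 0.48309.
Sum of ASFRs = 0.0757 + 0.1292 + 0.0963 + 0.0554 + 0.0190 + 0.0035 + 0.0005 = 0.3796
TFR = 5 × 0.3796 = 1.898
GRR = 0.48309 × 1.898 = 0.91690

0.917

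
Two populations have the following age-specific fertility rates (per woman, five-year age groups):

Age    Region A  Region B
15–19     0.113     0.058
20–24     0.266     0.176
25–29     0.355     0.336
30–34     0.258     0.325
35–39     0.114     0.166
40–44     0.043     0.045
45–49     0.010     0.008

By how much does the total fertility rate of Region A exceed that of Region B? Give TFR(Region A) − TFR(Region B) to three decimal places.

0.225

Region A:
  Sum of ASFRs = 0.113 + 0.266 + 0.355 + 0.258 + 0.114 + 0.043 + 0.010 = 1.159
  TFR = 5 × 1.159 = 5.795
Region B:
  Sum of ASFRs = 0.058 + 0.176 + 0.336 + 0.325 + 0.166 + 0.045 + 0.008 = 1.114
  TFR = 5 × 1.114 = 5.57
Difference = 5.795 − 5.57 = 0.225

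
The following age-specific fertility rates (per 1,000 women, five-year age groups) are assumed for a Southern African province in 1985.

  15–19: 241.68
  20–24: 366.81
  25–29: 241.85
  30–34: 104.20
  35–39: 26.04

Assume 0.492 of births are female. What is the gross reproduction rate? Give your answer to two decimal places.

Proportion female at birth = 0.492.
Sum of ASFRs = 241.68 + 366.81 + 241.85 + 104.20 + 26.04 = 980.58
TFR = 5 × 980.58 / 1000 = 4.9029
GRR = 0.492 × 4.9029 = 2.41223

2.41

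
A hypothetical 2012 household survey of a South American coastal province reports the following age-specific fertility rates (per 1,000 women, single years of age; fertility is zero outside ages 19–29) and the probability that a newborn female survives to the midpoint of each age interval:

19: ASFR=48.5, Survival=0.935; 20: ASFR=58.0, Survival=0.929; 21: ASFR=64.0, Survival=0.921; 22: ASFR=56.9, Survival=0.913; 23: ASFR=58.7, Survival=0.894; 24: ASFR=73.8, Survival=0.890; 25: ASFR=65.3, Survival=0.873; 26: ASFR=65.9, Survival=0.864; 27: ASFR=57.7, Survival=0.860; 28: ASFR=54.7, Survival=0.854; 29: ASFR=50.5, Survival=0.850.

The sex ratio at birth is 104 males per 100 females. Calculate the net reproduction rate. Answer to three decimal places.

Proportion female at birth = 100 / (100 + 104) = 0.49020.
Weighting each age-specific rate by interval width and survival:
  19: 1 × 48.5/1000 × 0.935 = 0.04535
  20: 1 × 58.0/1000 × 0.929 = 0.05388
  21: 1 × 64.0/1000 × 0.921 = 0.05894
  22: 1 × 56.9/1000 × 0.913 = 0.05195
  23: 1 × 58.7/1000 × 0.894 = 0.05248
  24: 1 × 73.8/1000 × 0.890 = 0.06568
  25: 1 × 65.3/1000 × 0.873 = 0.05701
  26: 1 × 65.9/1000 × 0.864 = 0.05694
  27: 1 × 57.7/1000 × 0.860 = 0.04962
  28: 1 × 54.7/1000 × 0.854 = 0.04671
  29: 1 × 50.5/1000 × 0.850 = 0.04293
Sum = 0.58149
NRR = 0.49020 × 0.58149 = 0.28505

0.285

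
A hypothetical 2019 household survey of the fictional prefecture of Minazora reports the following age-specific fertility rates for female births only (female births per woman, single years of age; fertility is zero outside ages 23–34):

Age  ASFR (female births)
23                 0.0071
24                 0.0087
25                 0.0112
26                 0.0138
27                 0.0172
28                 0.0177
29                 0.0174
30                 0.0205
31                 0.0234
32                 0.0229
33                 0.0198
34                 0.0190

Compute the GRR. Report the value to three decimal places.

Sum of female ASFRs = 0.0071 + 0.0087 + 0.0112 + 0.0138 + 0.0172 + 0.0177 + 0.0174 + 0.0205 + 0.0234 + 0.0229 + 0.0198 + 0.0190 = 0.1987
GRR = 0.1987

0.199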